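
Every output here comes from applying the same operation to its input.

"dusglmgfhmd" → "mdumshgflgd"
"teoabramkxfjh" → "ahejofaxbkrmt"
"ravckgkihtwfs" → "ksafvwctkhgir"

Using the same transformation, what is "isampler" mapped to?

What's happening: take characters alternately from the front and the back (1st, last, 2nd, 2nd-last, ...), then swap the first and last characters.
Applying that to "isampler" gives "prsealmi".
(Check on "teoabramkxfjh": → "thejofaxbkrma" → "ahejofaxbkrmt" ✓)

prsealmi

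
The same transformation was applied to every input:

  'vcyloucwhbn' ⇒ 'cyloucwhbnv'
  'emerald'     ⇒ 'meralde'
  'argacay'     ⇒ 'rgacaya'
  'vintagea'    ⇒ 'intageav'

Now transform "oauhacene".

Each output is the input with this applied: move the first character to the end.
Applying that to "oauhacene" gives "auhaceneo".

auhaceneo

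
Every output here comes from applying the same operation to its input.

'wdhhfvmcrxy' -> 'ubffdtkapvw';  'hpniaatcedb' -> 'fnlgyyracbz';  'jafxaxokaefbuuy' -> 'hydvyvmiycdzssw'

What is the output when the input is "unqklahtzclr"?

The rule is to shift every letter 2 places backward in the alphabet (wrapping around).
On "unqklahtzclr" that produces "sloijyfrxajp".

sloijyfrxajp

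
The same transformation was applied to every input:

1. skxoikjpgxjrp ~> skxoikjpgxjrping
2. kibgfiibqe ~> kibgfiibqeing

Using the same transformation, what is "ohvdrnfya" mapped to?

ohvdrnfyaing

The pattern: append "ing".
On "ohvdrnfya" that produces "ohvdrnfyaing".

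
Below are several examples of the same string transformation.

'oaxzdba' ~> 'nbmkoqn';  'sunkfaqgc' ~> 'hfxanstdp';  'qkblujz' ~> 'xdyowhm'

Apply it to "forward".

bsjeenq

The pattern: swap each adjacent pair of characters (1↔2, 3↔4, ...), then shift every letter 13 places forward in the alphabet (wrapping around) — i.e. ROT13.
On "forward": the first step gives "ofwrrad", and the second then gives "bsjeenq".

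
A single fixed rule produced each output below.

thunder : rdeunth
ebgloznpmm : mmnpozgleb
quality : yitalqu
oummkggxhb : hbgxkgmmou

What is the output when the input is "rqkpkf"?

The rule is to swap each adjacent pair of characters (1↔2, 3↔4, ...), then reverse the string.
Doing the same to "rqkpkf": "kfkprq".

kfkprq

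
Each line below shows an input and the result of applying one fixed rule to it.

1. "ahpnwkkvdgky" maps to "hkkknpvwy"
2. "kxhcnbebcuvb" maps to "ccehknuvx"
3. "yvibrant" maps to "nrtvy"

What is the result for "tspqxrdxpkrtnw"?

The pattern: sort the characters into alphabetical order, then delete the first 3 characters.
Working it through for "tspqxrdxpkrtnw": intermediate "dknppqrrsttwxx", final "ppqrrsttwxx".

ppqrrsttwxx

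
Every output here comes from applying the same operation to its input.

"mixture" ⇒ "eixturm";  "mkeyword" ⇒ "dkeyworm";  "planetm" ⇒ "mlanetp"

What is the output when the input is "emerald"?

In each case the input is transformed by: swap the first and last characters.
For "emerald" the result is "dmerale".

dmerale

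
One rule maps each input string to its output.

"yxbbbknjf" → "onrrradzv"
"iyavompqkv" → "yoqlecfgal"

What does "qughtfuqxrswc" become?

Rule — shift every letter 10 places backward in the alphabet (wrapping around).
So "qughtfuqxrswc" becomes "gkwxjvkgnhims".

gkwxjvkgnhims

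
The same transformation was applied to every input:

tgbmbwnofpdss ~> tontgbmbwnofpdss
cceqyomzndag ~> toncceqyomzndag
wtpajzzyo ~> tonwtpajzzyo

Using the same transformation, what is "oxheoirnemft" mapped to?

The pattern: prepend "ton".
Applying that to "oxheoirnemft" gives "tonoxheoirnemft".

tonoxheoirnemft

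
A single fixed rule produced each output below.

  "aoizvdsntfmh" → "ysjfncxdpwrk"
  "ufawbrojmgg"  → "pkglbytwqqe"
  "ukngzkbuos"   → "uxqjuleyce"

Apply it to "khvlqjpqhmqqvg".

Rule — shift every letter 10 places forward in the alphabet (wrapping around), then move the first character to the end.
On "khvlqjpqhmqqvg": the first step gives "urfvatzarwaafq", and the second then gives "rfvatzarwaafqu".

rfvatzarwaafqu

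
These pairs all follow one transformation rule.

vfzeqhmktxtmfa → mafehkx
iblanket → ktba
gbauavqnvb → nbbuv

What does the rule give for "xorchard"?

adoc

The pattern: move the last 3 characters to the front (rotate right by 3), then keep every other character starting from the first (positions 1st, 3rd, 5th, ...).
For "xorchard", step one produces "ardxorch"; step two turns that into "adoc".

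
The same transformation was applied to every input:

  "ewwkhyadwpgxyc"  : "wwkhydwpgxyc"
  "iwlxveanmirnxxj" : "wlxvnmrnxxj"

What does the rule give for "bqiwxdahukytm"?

bqwxdhkytm

Each output is the input with this applied: remove every vowel.
On "bqiwxdahukytm" that produces "bqwxdhkytm".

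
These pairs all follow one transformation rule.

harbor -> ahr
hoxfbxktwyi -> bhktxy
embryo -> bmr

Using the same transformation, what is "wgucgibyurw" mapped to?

The pattern: sort the characters into alphabetical order, then keep every other character starting from the first (positions 1st, 3rd, 5th, ...).
For "wgucgibyurw", step one produces "bcggiruuwwy"; step two turns that into "bgiuwy".

bgiuwy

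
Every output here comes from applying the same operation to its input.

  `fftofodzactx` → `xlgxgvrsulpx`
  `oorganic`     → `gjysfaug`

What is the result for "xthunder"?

lzmfvwjp

The transformation: move the first character to the end, then shift every letter 8 places backward in the alphabet (wrapping around).
Applying both steps to "xthunder": "thunderx", then "lzmfvwjp".
(Check on "fftofodzactx": → "ftofodzactxf" → "xlgxgvrsulpx" ✓)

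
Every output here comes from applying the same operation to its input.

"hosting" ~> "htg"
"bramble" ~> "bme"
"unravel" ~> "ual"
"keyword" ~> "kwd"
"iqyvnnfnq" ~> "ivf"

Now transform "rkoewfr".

The rule is to keep one character in every 3, starting at position 1 (positions 1st, 4th, 7th, ...).
For "rkoewfr" the result is "rer".

rer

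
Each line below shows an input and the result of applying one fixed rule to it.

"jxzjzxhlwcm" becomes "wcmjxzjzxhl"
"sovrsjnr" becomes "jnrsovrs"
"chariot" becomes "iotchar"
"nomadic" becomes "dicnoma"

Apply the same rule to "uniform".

The rule is to move the last 3 characters to the front (rotate right by 3).
"uniform" → "ormunif".

ormunif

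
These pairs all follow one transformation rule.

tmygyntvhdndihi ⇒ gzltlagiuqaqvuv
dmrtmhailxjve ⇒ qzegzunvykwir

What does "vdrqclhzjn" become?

iqedpyumwa

Looking at the pairs, the operation is to shift every letter 13 places forward in the alphabet (wrapping around) — i.e. ROT13.
Doing the same to "vdrqclhzjn": "iqedpyumwa".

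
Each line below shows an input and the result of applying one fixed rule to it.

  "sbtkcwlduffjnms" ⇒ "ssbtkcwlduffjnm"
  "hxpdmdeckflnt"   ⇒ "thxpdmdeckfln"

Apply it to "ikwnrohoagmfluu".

uikwnrohoagmflu

Rule — move the last character to the front.
Doing the same to "ikwnrohoagmfluu": "uikwnrohoagmflu".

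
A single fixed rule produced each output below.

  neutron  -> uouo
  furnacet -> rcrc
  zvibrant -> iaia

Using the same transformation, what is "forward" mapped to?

rrrr

The transformation: keep one character in every 3, starting at position 3 (positions 3rd, 6th, 9th, ...), then write the whole string twice.
"forward" → "rrrr".
(Check on "zvibrant": → "ia" → "iaia" ✓)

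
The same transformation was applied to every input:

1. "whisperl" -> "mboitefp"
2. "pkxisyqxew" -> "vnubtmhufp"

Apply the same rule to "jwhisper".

pmbogtef

The rule is to shift every letter 3 places backward in the alphabet (wrapping around), then swap the front and back halves of the string.
Working it through for "jwhisper": intermediate "gtefpmbo", final "pmbogtef".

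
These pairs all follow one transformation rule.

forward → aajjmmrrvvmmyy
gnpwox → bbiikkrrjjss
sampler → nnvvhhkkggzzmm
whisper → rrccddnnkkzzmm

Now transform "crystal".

Rule — double every character, then shift every letter 5 places backward in the alphabet (wrapping around).
On "crystal" that produces "xxmmttnnoovvgg".

xxmmttnnoovvgg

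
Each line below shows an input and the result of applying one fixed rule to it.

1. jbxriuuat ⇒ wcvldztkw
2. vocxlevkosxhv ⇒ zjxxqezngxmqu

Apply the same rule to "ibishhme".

The transformation: move the last 3 characters to the front (rotate right by 3), then shift every letter 2 places forward in the alphabet (wrapping around).
On "ibishhme": the first step gives "hmeibish", and the second then gives "jogkdkuj".
(Check on "jbxriuuat": → "uatjbxriu" → "wcvldztkw" ✓)

jogkdkuj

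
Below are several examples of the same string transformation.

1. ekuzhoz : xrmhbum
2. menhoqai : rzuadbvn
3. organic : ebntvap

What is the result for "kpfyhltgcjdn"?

Looking at the pairs, the operation is to swap each adjacent pair of characters (1↔2, 3↔4, ...), then shift every letter 13 places forward in the alphabet (wrapping around) — i.e. ROT13.
Working it through for "kpfyhltgcjdn": intermediate "pkyflhgtjcnd", final "cxlsyutgwpaq".

cxlsyutgwpaq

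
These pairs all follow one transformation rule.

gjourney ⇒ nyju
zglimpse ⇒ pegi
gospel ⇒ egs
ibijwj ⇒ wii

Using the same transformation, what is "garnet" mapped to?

Each output is the input with this applied: swap the front and back halves of the string, then keep every other character starting from the second (positions 2nd, 4th, 6th, ...).
Applying both steps to "garnet": "netgar", then "egr".

egr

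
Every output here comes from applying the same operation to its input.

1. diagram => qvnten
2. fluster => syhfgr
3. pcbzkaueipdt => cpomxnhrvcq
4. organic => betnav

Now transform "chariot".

The rule is to shift every letter 13 places forward in the alphabet (wrapping around) — i.e. ROT13, then delete the last character.
Working it through for "chariot": intermediate "punevbg", final "punevb".

punevb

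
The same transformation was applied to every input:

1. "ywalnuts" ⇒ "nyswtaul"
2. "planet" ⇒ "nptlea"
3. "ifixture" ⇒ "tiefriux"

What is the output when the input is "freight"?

The rule is to take characters alternately from the front and the back (1st, last, 2nd, 2nd-last, ...), then move the last character to the front.
"freight" → "ftrhegi" → "iftrheg".

iftrheg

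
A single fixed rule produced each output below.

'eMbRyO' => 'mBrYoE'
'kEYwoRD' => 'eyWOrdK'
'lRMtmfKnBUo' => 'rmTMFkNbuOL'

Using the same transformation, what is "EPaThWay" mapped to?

pAtHwAYe

Each output is the input with this applied: flip the case of every letter, then move the first character to the end.
"EPaThWay" → "epAtHwAY" → "pAtHwAYe".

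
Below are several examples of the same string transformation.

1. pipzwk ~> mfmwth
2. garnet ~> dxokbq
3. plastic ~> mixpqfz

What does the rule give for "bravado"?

yoxsxal

In each case the input is transformed by: shift every letter 3 places backward in the alphabet (wrapping around).
For "bravado" the result is "yoxsxal".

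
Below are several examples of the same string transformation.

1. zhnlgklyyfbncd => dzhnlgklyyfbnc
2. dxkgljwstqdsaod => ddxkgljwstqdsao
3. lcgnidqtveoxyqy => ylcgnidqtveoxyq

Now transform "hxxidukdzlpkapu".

Each output is the input with this applied: move the last character to the front.
For "hxxidukdzlpkapu" the result is "uhxxidukdzlpkap".

uhxxidukdzlpkap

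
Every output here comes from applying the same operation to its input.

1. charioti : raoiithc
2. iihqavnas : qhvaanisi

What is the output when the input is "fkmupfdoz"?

The rule is to move the first 2 characters to the end (rotate left by 2), then swap each adjacent pair of characters (1↔2, 3↔4, ...).
Doing the same to "fkmupfdoz": "umfpodfzk".
(Check on "iihqavnas": → "hqavnasii" → "qhvaanisi" ✓)

umfpodfzk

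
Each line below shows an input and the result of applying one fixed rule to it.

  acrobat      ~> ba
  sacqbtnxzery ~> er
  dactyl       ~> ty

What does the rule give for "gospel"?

The rule is to move the last 3 characters to the front (rotate right by 3), then keep only the first 2 characters.
Starting from "gospel": after the first operation, "pelgos"; after the second, "pe".

pe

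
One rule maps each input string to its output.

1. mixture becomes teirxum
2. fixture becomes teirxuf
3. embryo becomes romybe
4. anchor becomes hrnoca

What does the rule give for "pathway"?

Rule — take characters alternately from the front and the back (1st, last, 2nd, 2nd-last, ...), then swap the first and last characters.
For "pathway", step one produces "pyaatwh"; step two turns that into "hyaatwp".

hyaatwp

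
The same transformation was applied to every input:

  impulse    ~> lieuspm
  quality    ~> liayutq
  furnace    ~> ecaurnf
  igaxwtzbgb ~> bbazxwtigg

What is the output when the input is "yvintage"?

Rule — sort the characters into reverse alphabetical order, then move the last 3 characters to the front (rotate right by 3).
For "yvintage", step one produces "yvtnigea"; step two turns that into "geayvtni".
(Check on "quality": → "yutqlia" → "liayutq" ✓)

geayvtni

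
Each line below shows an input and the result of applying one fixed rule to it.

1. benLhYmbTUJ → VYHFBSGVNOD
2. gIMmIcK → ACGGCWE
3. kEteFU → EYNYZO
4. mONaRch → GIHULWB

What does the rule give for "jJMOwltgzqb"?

Each output is the input with this applied: shift every letter 6 places backward in the alphabet (wrapping around), then convert every letter to uppercase.
On "jJMOwltgzqb": the first step gives "dDGIqfnatkv", and the second then gives "DDGIQFNATKV".
(Check on "gIMmIcK": → "aCGgCwE" → "ACGGCWE" ✓)

DDGIQFNATKV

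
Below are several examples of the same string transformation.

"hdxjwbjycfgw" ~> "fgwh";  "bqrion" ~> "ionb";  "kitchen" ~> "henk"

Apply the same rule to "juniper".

The rule is to move the first character to the end, then keep only the last 4 characters.
Working it through for "juniper": intermediate "uniperj", final "perj".

perj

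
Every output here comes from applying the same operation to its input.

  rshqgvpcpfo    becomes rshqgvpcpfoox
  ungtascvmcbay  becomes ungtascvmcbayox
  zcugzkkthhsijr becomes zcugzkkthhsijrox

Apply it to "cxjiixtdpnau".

cxjiixtdpnauox

Each output is the input with this applied: append "ox".
On "cxjiixtdpnau" that produces "cxjiixtdpnauox".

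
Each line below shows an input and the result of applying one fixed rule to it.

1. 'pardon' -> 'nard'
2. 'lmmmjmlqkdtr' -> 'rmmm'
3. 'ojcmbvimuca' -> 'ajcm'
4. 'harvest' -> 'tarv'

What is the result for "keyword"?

In each case the input is transformed by: swap the first and last characters, then keep only the first 4 characters.
"keyword" → "deywork" → "deyw".

deyw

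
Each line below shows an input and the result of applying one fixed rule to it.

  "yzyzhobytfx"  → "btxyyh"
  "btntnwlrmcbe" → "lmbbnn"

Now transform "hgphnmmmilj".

In each case the input is transformed by: keep every other character starting from the first (positions 1st, 3rd, 5th, ...), then swap the front and back halves of the string.
"hgphnmmmilj" → "hpnmij" → "mijhpn".
(Check on "yzyzhobytfx": → "yyhbtx" → "btxyyh" ✓)

mijhpn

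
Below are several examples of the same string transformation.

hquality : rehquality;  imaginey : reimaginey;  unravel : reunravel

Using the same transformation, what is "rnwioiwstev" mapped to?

rernwioiwstev

In each case the input is transformed by: prepend "re".
On "rnwioiwstev" that produces "rernwioiwstev".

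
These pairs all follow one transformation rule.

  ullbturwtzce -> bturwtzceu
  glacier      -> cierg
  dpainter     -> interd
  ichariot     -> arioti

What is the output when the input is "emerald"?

ralde

Rule — move the first character to the end, then delete the first 2 characters.
Starting from "emerald": after the first operation, "meralde"; after the second, "ralde".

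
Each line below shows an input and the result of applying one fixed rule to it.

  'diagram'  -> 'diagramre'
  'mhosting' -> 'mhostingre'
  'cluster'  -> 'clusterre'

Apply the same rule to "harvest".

harvestre

Looking at the pairs, the operation is to append "re".
Applying that to "harvest" gives "harvestre".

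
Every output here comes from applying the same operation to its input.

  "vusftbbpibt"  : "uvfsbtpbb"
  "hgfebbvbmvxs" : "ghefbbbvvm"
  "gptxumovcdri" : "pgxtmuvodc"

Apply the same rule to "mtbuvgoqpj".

tmubgvqo

What's happening: swap each adjacent pair of characters (1↔2, 3↔4, ...), then delete the last 2 characters.
Doing the same to "mtbuvgoqpj": "tmubgvqo".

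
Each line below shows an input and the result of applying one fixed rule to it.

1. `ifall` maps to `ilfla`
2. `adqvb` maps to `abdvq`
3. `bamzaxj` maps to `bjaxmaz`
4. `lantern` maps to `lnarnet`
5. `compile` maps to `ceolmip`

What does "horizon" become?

hnoorzi

The rule is to take characters alternately from the front and the back (1st, last, 2nd, 2nd-last, ...).
"horizon" → "hnoorzi".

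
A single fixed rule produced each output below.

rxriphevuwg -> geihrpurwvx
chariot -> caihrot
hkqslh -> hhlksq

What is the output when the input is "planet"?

The pattern: sort the characters into alphabetical order, then swap each adjacent pair of characters (1↔2, 3↔4, ...).
Starting from "planet": after the first operation, "aelnpt"; after the second, "eanltp".

eanltp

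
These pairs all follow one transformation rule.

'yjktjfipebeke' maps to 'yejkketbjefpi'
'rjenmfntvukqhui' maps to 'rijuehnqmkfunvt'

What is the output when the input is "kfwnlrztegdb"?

kbfdwgneltrz

Looking at the pairs, the operation is to take characters alternately from the front and the back (1st, last, 2nd, 2nd-last, ...).
For "kfwnlrztegdb" the result is "kbfdwgneltrz".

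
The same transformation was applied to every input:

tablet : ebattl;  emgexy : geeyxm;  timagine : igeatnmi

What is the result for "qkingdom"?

kigdqonm

The transformation: sort the characters into reverse alphabetical order, then swap the front and back halves of the string.
Applying both steps to "qkingdom": "qonmkigd", then "kigdqonm".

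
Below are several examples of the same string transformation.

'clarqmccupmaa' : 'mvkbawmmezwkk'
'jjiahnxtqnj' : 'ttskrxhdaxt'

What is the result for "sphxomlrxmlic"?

czrhywvbhwvsm

The pattern: shift every letter 10 places forward in the alphabet (wrapping around).
Doing the same to "sphxomlrxmlic": "czrhywvbhwvsm".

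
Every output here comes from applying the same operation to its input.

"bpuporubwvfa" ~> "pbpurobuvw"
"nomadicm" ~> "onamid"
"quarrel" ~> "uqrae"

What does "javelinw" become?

What's happening: swap each adjacent pair of characters (1↔2, 3↔4, ...), then delete the last 2 characters.
"javelinw" → "ajevilwn" → "ajevil".
(Check on "bpuporubwvfa": → "pbpurobuvwaf" → "pbpurobuvw" ✓)

ajevil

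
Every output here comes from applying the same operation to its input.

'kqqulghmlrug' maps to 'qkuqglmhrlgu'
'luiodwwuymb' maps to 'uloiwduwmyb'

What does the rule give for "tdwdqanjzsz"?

dtdwaqjnszz

Looking at the pairs, the operation is to swap each adjacent pair of characters (1↔2, 3↔4, ...).
So "tdwdqanjzsz" becomes "dtdwaqjnszz".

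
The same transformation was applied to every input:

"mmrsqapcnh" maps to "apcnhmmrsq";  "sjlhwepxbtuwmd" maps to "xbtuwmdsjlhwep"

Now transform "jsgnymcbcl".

The pattern: swap the front and back halves of the string.
Doing the same to "jsgnymcbcl": "mcbcljsgny".

mcbcljsgny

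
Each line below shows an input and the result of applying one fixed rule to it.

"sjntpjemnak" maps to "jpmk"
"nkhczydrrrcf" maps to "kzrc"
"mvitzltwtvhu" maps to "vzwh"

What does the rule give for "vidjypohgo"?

Rule — keep one character in every 3, starting at position 2 (positions 2nd, 5th, 8th, ...).
Applying that to "vidjypohgo" gives "iyh".

iyh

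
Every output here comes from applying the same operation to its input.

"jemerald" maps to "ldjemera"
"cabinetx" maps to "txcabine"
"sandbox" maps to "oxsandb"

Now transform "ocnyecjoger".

erocnyecjog

Rule — move the last 2 characters to the front (rotate right by 2).
For "ocnyecjoger" the result is "erocnyecjog".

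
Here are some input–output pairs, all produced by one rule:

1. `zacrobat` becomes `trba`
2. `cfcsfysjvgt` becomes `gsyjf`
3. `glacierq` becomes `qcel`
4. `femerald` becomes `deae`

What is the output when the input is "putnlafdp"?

The pattern: keep every other character starting from the second (positions 2nd, 4th, 6th, ...), then swap the first and last characters.
On "putnlafdp": the first step gives "unad", and the second then gives "dnau".

dnau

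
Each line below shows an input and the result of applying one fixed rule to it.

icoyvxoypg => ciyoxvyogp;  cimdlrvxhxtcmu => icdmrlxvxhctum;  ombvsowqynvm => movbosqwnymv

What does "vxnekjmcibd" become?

Looking at the pairs, the operation is to swap each adjacent pair of characters (1↔2, 3↔4, ...).
"vxnekjmcibd" → "xvenjkcmbid".

xvenjkcmbid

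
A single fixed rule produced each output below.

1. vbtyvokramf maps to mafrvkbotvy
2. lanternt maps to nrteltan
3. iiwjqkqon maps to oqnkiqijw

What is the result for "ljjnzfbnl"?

Each output is the input with this applied: move the last 2 characters to the front (rotate right by 2), then take characters alternately from the front and the back (1st, last, 2nd, 2nd-last, ...).
On "ljjnzfbnl": the first step gives "nlljjnzfb", and the second then gives "nblflzjnj".

nblflzjnj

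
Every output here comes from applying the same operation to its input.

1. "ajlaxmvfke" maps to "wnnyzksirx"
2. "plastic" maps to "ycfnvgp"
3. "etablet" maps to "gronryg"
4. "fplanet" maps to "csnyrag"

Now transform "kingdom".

What's happening: swap each adjacent pair of characters (1↔2, 3↔4, ...), then shift every letter 13 places forward in the alphabet (wrapping around) — i.e. ROT13.
On "kingdom": the first step gives "ikgnodm", and the second then gives "vxtabqz".

vxtabqz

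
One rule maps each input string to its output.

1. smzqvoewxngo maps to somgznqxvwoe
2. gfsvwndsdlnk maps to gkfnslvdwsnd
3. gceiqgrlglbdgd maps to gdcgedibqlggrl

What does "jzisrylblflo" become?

Rule — take characters alternately from the front and the back (1st, last, 2nd, 2nd-last, ...).
On "jzisrylblflo" that produces "jozlifslrbyl".

jozlifslrbyl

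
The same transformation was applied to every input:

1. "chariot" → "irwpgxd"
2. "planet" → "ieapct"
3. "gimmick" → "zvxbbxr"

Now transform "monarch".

The rule is to shift every letter 11 places backward in the alphabet (wrapping around), then move the last character to the front.
On "monarch" that produces "wbdcpgr".
(Check on "gimmick": → "vxbbxrz" → "zvxbbxr" ✓)

wbdcpgr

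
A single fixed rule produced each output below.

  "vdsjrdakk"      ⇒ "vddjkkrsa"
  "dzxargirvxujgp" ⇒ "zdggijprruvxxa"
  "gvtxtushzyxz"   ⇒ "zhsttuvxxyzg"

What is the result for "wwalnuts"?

wlnstuwa

The transformation: sort the characters into alphabetical order, then swap the first and last characters.
On "wwalnuts": the first step gives "alnstuww", and the second then gives "wlnstuwa".
(Check on "gvtxtushzyxz": → "ghsttuvxxyzz" → "zhsttuvxxyzg" ✓)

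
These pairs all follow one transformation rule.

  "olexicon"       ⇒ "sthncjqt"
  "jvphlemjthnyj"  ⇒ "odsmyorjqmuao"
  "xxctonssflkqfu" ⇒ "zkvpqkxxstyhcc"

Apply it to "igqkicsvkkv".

appaxhnpvln

Each output is the input with this applied: shift every letter 5 places forward in the alphabet (wrapping around), then reverse the string.
Starting from "igqkicsvkkv": after the first operation, "nlvpnhxappa"; after the second, "appaxhnpvln".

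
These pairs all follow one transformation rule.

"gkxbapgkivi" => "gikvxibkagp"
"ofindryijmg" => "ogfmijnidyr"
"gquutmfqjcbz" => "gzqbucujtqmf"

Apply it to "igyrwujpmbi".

iigbymrpwju

What's happening: take characters alternately from the front and the back (1st, last, 2nd, 2nd-last, ...).
"igyrwujpmbi" → "iigbymrpwju".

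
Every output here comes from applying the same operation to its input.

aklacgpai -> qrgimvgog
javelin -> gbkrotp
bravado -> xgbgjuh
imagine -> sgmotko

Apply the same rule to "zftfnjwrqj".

Rule — move the first character to the end, then shift every letter 6 places forward in the alphabet (wrapping around).
Working it through for "zftfnjwrqj": intermediate "ftfnjwrqjz", final "lzltpcxwpf".

lzltpcxwpf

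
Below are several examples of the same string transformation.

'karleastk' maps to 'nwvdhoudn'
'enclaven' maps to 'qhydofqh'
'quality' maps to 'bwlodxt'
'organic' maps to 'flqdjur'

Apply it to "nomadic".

Rule — shift every letter 3 places forward in the alphabet (wrapping around), then reverse the string.
"nomadic" → "qrpdglf" → "flgdprq".
(Check on "karleastk": → "nduohdvwn" → "nwvdhoudn" ✓)

flgdprq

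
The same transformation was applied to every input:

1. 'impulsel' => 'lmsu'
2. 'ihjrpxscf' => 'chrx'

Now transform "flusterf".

Each output is the input with this applied: keep every other character starting from the second (positions 2nd, 4th, 6th, ...), then sort the characters into alphabetical order.
Working it through for "flusterf": intermediate "lsef", final "efls".

efls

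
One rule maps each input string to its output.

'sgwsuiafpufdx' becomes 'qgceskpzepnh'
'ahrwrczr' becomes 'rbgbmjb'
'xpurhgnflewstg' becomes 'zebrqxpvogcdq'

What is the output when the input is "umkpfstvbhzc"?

wuzpcdflrjm

The pattern: delete the first character, then shift every letter 10 places forward in the alphabet (wrapping around).
For "umkpfstvbhzc", step one produces "mkpfstvbhzc"; step two turns that into "wuzpcdflrjm".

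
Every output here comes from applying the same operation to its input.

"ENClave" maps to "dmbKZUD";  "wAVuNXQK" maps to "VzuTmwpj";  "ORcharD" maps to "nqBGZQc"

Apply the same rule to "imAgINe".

HLzFhmD

What's happening: shift every letter 1 place backward in the alphabet (wrapping around), then flip the case of every letter.
For "imAgINe", step one produces "hlZfHMd"; step two turns that into "HLzFhmD".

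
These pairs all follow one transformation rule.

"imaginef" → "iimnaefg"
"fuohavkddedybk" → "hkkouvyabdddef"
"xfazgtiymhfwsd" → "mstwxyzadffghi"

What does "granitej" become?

The rule is to sort the characters into alphabetical order, then swap the front and back halves of the string.
Applying both steps to "granitej": "aegijnrt", then "jnrtaegi".

jnrtaegi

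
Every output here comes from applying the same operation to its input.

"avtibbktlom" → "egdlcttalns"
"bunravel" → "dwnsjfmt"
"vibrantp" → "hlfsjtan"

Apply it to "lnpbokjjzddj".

bvvrbbcgthfd

In each case the input is transformed by: reverse the string, then shift every letter 8 places backward in the alphabet (wrapping around).
Applying both steps to "lnpbokjjzddj": "jddzjjkobpnl", then "bvvrbbcgthfd".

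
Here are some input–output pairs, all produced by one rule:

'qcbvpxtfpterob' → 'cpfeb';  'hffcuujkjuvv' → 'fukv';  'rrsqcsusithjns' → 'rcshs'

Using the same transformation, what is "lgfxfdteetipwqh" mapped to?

The transformation: keep one character in every 3, starting at position 2 (positions 2nd, 5th, 8th, ...).
So "lgfxfdteetipwqh" becomes "gfeiq".

gfeiq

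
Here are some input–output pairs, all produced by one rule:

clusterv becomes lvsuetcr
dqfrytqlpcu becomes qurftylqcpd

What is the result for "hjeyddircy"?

The rule is to swap the first and last characters, then swap each adjacent pair of characters (1↔2, 3↔4, ...).
So "hjeyddircy" becomes "jyyeddrihc".

jyyeddrihc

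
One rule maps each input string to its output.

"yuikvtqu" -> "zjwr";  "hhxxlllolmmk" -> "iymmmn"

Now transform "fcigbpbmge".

gjcch

The rule is to keep every other character starting from the first (positions 1st, 3rd, 5th, ...), then shift every letter 1 place forward in the alphabet (wrapping around).
On "fcigbpbmge": the first step gives "fibbg", and the second then gives "gjcch".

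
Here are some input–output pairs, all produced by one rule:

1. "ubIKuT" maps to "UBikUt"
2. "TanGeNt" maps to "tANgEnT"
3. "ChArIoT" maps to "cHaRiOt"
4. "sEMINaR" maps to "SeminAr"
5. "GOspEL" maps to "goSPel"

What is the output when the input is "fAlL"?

FaLl

In each case the input is transformed by: flip the case of every letter.
For "fAlL" the result is "FaLl".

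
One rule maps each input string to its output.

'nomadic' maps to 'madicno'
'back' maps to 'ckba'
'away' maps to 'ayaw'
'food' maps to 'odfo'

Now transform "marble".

rblema

In each case the input is transformed by: move the first 2 characters to the end (rotate left by 2).
So "marble" becomes "rblema".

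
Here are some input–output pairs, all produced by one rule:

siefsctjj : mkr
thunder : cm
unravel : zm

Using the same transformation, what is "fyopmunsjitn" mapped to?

What's happening: shift every letter 8 places forward in the alphabet (wrapping around), then keep one character in every 3, starting at position 3 (positions 3rd, 6th, 9th, ...).
For "fyopmunsjitn", step one produces "ngwxucvarqbv"; step two turns that into "wcrv".

wcrv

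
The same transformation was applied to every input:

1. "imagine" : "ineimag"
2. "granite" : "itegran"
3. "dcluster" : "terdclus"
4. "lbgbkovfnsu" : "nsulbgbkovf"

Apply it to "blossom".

The rule is to move the last 3 characters to the front (rotate right by 3).
So "blossom" becomes "somblos".

somblos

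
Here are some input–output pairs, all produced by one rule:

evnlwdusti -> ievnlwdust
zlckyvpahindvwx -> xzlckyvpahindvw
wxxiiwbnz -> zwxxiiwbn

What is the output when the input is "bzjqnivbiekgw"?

Rule — move the last character to the front.
Doing the same to "bzjqnivbiekgw": "wbzjqnivbiekg".

wbzjqnivbiekg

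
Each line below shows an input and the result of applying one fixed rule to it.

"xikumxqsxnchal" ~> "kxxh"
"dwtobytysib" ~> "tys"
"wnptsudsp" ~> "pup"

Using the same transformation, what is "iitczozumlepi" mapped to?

Looking at the pairs, the operation is to keep one character in every 3, starting at position 3 (positions 3rd, 6th, 9th, ...).
"iitczozumlepi" → "tomp".

tomp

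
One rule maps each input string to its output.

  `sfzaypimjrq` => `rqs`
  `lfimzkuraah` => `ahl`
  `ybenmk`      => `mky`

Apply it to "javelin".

Rule — move the first character to the end, then keep only the last 3 characters.
"javelin" → "avelinj" → "inj".
(Check on "ybenmk": → "benmky" → "mky" ✓)

inj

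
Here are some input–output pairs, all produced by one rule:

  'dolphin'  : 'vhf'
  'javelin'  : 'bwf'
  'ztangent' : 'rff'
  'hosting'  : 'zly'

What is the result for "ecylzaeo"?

The pattern: shift every letter 8 places backward in the alphabet (wrapping around), then keep one character in every 3, starting at position 1 (positions 1st, 4th, 7th, ...).
Applying both steps to "ecylzaeo": "wuqdrswg", then "wdw".
(Check on "hosting": → "zgklafy" → "zly" ✓)

wdw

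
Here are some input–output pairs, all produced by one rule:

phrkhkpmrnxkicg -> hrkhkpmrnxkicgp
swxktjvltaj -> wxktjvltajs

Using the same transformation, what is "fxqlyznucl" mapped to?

xqlyznuclf

Looking at the pairs, the operation is to move the first character to the end.
"fxqlyznucl" → "xqlyznuclf".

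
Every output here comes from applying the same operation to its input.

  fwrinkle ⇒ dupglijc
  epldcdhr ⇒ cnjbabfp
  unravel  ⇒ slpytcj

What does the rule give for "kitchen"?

igrafcl

Rule — shift every letter 2 places backward in the alphabet (wrapping around).
On "kitchen" that produces "igrafcl".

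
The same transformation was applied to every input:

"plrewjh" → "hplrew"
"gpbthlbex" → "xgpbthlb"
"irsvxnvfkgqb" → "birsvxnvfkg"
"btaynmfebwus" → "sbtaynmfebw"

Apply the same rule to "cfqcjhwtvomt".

tcfqcjhwtvo

Each output is the input with this applied: move the last 2 characters to the front (rotate right by 2), then delete the first character.
Starting from "cfqcjhwtvomt": after the first operation, "mtcfqcjhwtvo"; after the second, "tcfqcjhwtvo".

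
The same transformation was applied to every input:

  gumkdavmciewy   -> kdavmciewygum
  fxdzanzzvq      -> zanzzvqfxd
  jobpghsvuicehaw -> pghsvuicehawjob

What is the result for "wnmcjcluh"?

cjcluhwnm

What's happening: move the first 3 characters to the end (rotate left by 3).
On "wnmcjcluh" that produces "cjcluhwnm".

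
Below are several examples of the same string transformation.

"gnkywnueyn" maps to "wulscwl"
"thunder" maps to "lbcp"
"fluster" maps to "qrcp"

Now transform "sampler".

The rule is to delete the first 3 characters, then shift every letter 2 places backward in the alphabet (wrapping around).
On "sampler": the first step gives "pler", and the second then gives "njcp".
(Check on "fluster": → "ster" → "qrcp" ✓)

njcp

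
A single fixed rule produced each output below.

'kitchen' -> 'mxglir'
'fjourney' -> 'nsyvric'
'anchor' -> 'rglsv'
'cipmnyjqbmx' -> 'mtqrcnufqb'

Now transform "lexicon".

ibmgsr

The rule is to delete the first character, then shift every letter 4 places forward in the alphabet (wrapping around).
On "lexicon": the first step gives "exicon", and the second then gives "ibmgsr".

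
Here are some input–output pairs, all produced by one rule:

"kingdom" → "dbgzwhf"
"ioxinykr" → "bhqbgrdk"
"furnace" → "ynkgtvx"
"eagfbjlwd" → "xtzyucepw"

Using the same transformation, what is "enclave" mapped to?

xgvetox

Rule — shift every letter 7 places backward in the alphabet (wrapping around).
Applying that to "enclave" gives "xgvetox".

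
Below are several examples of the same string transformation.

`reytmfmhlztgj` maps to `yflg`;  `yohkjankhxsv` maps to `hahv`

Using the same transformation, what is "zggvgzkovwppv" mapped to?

gzvp

The pattern: keep one character in every 3, starting at position 3 (positions 3rd, 6th, 9th, ...).
Applying that to "zggvgzkovwppv" gives "gzvp".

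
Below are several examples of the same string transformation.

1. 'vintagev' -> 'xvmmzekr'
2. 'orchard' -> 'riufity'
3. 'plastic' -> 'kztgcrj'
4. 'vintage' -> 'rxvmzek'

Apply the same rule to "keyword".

In each case the input is transformed by: move the last 3 characters to the front (rotate right by 3), then shift every letter 9 places backward in the alphabet (wrapping around).
"keyword" → "ordkeyw" → "fiubvpn".
(Check on "vintage": → "agevint" → "rxvmzek" ✓)

fiubvpn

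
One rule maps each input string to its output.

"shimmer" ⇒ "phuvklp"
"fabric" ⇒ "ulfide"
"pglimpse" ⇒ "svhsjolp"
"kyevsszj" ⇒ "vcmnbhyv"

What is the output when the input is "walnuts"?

Looking at the pairs, the operation is to move the last 3 characters to the front (rotate right by 3), then shift every letter 3 places forward in the alphabet (wrapping around).
On "walnuts" that produces "xwvzdoq".

xwvzdoq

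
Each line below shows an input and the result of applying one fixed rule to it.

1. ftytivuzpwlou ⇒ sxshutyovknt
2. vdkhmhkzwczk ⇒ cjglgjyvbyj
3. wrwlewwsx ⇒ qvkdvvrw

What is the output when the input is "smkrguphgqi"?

ljqftogfph

The rule is to delete the first character, then shift every letter 1 place backward in the alphabet (wrapping around).
Working it through for "smkrguphgqi": intermediate "mkrguphgqi", final "ljqftogfph".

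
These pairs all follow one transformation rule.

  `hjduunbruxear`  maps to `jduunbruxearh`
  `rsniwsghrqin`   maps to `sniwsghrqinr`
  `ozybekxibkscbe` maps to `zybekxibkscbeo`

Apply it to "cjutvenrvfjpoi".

What's happening: move the first character to the end.
For "cjutvenrvfjpoi" the result is "jutvenrvfjpoic".

jutvenrvfjpoic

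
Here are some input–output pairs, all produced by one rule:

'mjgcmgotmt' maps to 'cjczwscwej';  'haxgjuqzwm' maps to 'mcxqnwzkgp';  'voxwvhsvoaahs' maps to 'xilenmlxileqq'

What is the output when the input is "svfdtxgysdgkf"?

What's happening: move the last 2 characters to the front (rotate right by 2), then shift every letter 10 places backward in the alphabet (wrapping around).
On "svfdtxgysdgkf": the first step gives "kfsvfdtxgysdg", and the second then gives "avilvtjnwoitw".

avilvtjnwoitw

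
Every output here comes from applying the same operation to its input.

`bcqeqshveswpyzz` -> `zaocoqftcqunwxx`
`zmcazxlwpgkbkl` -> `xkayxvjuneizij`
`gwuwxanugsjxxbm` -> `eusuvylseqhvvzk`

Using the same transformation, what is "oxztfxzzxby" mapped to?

mvxrdvxxvzw

What's happening: shift every letter 2 places backward in the alphabet (wrapping around).
"oxztfxzzxby" → "mvxrdvxxvzw".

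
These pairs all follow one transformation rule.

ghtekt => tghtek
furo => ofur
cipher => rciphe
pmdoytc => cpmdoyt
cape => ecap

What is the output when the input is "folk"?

kfol

What's happening: move the last character to the front.
Doing the same to "folk": "kfol".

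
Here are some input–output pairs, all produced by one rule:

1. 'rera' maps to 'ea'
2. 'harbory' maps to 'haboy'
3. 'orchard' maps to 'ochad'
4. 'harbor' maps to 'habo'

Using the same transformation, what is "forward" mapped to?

fowad

What's happening: remove every "r".
Applying that to "forward" gives "fowad".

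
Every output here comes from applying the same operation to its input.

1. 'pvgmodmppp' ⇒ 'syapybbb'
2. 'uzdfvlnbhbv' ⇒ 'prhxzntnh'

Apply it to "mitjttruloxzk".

fvffdgxajlw

What's happening: shift every letter 12 places forward in the alphabet (wrapping around), then delete the first 2 characters.
Doing the same to "mitjttruloxzk": "fvffdgxajlw".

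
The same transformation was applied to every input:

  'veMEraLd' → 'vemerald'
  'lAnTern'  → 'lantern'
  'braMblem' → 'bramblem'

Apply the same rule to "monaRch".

monarch

The pattern: convert every letter to lowercase.
Doing the same to "monaRch": "monarch".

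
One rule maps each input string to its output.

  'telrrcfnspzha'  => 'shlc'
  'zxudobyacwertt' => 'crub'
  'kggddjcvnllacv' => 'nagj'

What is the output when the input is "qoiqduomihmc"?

Rule — keep one character in every 3, starting at position 3 (positions 3rd, 6th, 9th, ...), then move the first 2 characters to the end (rotate left by 2).
"qoiqduomihmc" → "iuic" → "iciu".

iciu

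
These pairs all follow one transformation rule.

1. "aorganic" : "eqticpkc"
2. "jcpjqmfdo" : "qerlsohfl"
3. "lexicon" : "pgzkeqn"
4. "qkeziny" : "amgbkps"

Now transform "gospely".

In each case the input is transformed by: swap the first and last characters, then shift every letter 2 places forward in the alphabet (wrapping around).
On "gospely": the first step gives "yospelg", and the second then gives "aqurgni".
(Check on "jcpjqmfdo": → "ocpjqmfdj" → "qerlsohfl" ✓)

aqurgni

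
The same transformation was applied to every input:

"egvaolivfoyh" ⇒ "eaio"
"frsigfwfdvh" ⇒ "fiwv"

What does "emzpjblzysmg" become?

epls

Rule — keep one character in every 3, starting at position 1 (positions 1st, 4th, 7th, ...).
"emzpjblzysmg" → "epls".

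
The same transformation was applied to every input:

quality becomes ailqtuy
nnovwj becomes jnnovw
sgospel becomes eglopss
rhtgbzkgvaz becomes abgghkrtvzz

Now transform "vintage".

What's happening: sort the characters into alphabetical order.
Doing the same to "vintage": "aegintv".

aegintv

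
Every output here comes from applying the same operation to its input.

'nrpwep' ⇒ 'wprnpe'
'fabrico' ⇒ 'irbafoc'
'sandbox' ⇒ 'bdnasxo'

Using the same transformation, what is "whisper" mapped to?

psihwre

In each case the input is transformed by: move the last 2 characters to the front (rotate right by 2), then reverse the string.
On "whisper": the first step gives "erwhisp", and the second then gives "psihwre".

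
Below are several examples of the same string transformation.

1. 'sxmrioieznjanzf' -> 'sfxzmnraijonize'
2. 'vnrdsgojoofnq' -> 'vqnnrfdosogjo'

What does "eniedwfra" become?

eanrifewd

What's happening: take characters alternately from the front and the back (1st, last, 2nd, 2nd-last, ...).
On "eniedwfra" that produces "eanrifewd".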